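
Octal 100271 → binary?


Each octal digit → 3 binary bits:
  1 = 001
  0 = 000
  0 = 000
  2 = 010
  7 = 111
  1 = 001
Concatenate: 001 000 000 010 111 001
= 001000000010111001


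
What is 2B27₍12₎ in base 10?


Positional values (base 12):
  7 × 12^0 = 7 × 1 = 7
  2 × 12^1 = 2 × 12 = 24
  B × 12^2 = 11 × 144 = 1584
  2 × 12^3 = 2 × 1728 = 3456
Sum = 7 + 24 + 1584 + 3456
= 5071


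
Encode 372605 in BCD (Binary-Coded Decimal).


Each digit → 4-bit binary:
  3 → 0011
  7 → 0111
  2 → 0010
  6 → 0110
  0 → 0000
  5 → 0101
= 0011 0111 0010 0110 0000 0101


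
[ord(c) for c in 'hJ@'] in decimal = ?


String: 'hJ@'  (3 characters)
Per-character ASCII lookup:
  'h': lowercase starts at 97: 'h' = 97 + 7 = 104
  'J': uppercase starts at 65: 'J' = 65 + 9 = 74
  '@': special character: '@' = 64
= 104 74 64


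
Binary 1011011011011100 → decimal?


Positional values:
Bit 2: 1 × 2^2 = 4
Bit 3: 1 × 2^3 = 8
Bit 4: 1 × 2^4 = 16
Bit 6: 1 × 2^6 = 64
Bit 7: 1 × 2^7 = 128
Bit 9: 1 × 2^9 = 512
Bit 10: 1 × 2^10 = 1024
Bit 12: 1 × 2^12 = 4096
Bit 13: 1 × 2^13 = 8192
Bit 15: 1 × 2^15 = 32768
Sum = 4 + 8 + 16 + 64 + 128 + 512 + 1024 + 4096 + 8192 + 32768
= 46812


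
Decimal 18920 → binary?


Divide by 2 repeatedly:
18920 ÷ 2 = 9460 remainder 0
9460 ÷ 2 = 4730 remainder 0
4730 ÷ 2 = 2365 remainder 0
2365 ÷ 2 = 1182 remainder 1
1182 ÷ 2 = 591 remainder 0
591 ÷ 2 = 295 remainder 1
295 ÷ 2 = 147 remainder 1
147 ÷ 2 = 73 remainder 1
73 ÷ 2 = 36 remainder 1
36 ÷ 2 = 18 remainder 0
18 ÷ 2 = 9 remainder 0
9 ÷ 2 = 4 remainder 1
4 ÷ 2 = 2 remainder 0
2 ÷ 2 = 1 remainder 0
1 ÷ 2 = 0 remainder 1
Reading remainders bottom-up:
= 100100111101000


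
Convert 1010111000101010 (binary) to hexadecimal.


Group into 4-bit nibbles: 1010111000101010
  1010 = A
  1110 = E
  0010 = 2
  1010 = A
= 0xAE2A


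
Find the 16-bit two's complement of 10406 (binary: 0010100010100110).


Original: 0010100010100110
Step 1 - Invert all bits: 1101011101011001
Step 2 - Add 1: 1101011101011001 + 1
= 1101011101011010 (represents -10406)


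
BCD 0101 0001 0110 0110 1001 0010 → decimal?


Each 4-bit group → digit:
  0101 → 5
  0001 → 1
  0110 → 6
  0110 → 6
  1001 → 9
  0010 → 2
= 516692


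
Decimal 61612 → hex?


Divide by 16 repeatedly:
61612 ÷ 16 = 3850 remainder 12 (C)
3850 ÷ 16 = 240 remainder 10 (A)
240 ÷ 16 = 15 remainder 0 (0)
15 ÷ 16 = 0 remainder 15 (F)
Reading remainders bottom-up:
= 0xF0AC


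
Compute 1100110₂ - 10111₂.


Align and subtract column by column (LSB to MSB, borrowing when needed):
  1100110
- 0010111
  -------
  col 0: (0 - 0 borrow-in) - 1 → borrow from next column: (0+2) - 1 = 1, borrow out 1
  col 1: (1 - 1 borrow-in) - 1 → borrow from next column: (0+2) - 1 = 1, borrow out 1
  col 2: (1 - 1 borrow-in) - 1 → borrow from next column: (0+2) - 1 = 1, borrow out 1
  col 3: (0 - 1 borrow-in) - 0 → borrow from next column: (-1+2) - 0 = 1, borrow out 1
  col 4: (0 - 1 borrow-in) - 1 → borrow from next column: (-1+2) - 1 = 0, borrow out 1
  col 5: (1 - 1 borrow-in) - 0 → 0 - 0 = 0, borrow out 0
  col 6: (1 - 0 borrow-in) - 0 → 1 - 0 = 1, borrow out 0
Reading bits MSB→LSB: 1001111
Strip leading zeros: 1001111
= 1001111


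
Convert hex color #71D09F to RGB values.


Hex: #71D09F
R = 71₁₆ = 113
G = D0₁₆ = 208
B = 9F₁₆ = 159
= RGB(113, 208, 159)


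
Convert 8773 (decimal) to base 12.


Divide by 12 repeatedly:
8773 ÷ 12 = 731 remainder 1
731 ÷ 12 = 60 remainder 11
60 ÷ 12 = 5 remainder 0
5 ÷ 12 = 0 remainder 5
Reading remainders bottom-up:
= 50B1


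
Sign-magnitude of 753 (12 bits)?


Sign bit: 0 (positive)
Magnitude: 753 = 01011110001
= 001011110001


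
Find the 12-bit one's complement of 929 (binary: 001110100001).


Original: 001110100001
Invert all bits:
  bit 0: 0 → 1
  bit 1: 0 → 1
  bit 2: 1 → 0
  bit 3: 1 → 0
  bit 4: 1 → 0
  bit 5: 0 → 1
  bit 6: 1 → 0
  bit 7: 0 → 1
  bit 8: 0 → 1
  bit 9: 0 → 1
  bit 10: 0 → 1
  bit 11: 1 → 0
= 110001011110


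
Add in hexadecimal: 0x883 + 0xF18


Align and add column by column (LSB to MSB, each column mod 16 with carry):
  0883
+ 0F18
  ----
  col 0: 3(3) + 8(8) + 0 (carry in) = 11 → B(11), carry out 0
  col 1: 8(8) + 1(1) + 0 (carry in) = 9 → 9(9), carry out 0
  col 2: 8(8) + F(15) + 0 (carry in) = 23 → 7(7), carry out 1
  col 3: 0(0) + 0(0) + 1 (carry in) = 1 → 1(1), carry out 0
Reading digits MSB→LSB: 179B
Strip leading zeros: 179B
= 0x179B


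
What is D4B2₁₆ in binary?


Each hex digit → 4 binary bits:
  D = 1101
  4 = 0100
  B = 1011
  2 = 0010
Concatenate: 1101 0100 1011 0010
= 1101010010110010


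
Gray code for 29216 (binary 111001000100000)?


Binary: 111001000100000
Gray code: G = B XOR (B >> 1)
B >> 1 = 011100100010000
111001000100000 XOR 011100100010000:
  1 XOR 0 = 1
  1 XOR 1 = 0
  1 XOR 1 = 0
  0 XOR 1 = 1
  0 XOR 0 = 0
  1 XOR 0 = 1
  0 XOR 1 = 1
  0 XOR 0 = 0
  0 XOR 0 = 0
  1 XOR 0 = 1
  0 XOR 1 = 1
  0 XOR 0 = 0
  0 XOR 0 = 0
  0 XOR 0 = 0
  0 XOR 0 = 0
= 100101100110000


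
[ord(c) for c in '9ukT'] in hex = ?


String: '9ukT'  (4 characters)
Per-character ASCII lookup:
  '9': digits start at 48: '9' = 48 + 9 = 57 → 0x39
  'u': lowercase starts at 97: 'u' = 97 + 20 = 117 → 0x75
  'k': lowercase starts at 97: 'k' = 97 + 10 = 107 → 0x6B
  'T': uppercase starts at 65: 'T' = 65 + 19 = 84 → 0x54
= 0x39 0x75 0x6B 0x54


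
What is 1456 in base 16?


Divide by 16 repeatedly:
1456 ÷ 16 = 91 remainder 0 (0)
91 ÷ 16 = 5 remainder 11 (B)
5 ÷ 16 = 0 remainder 5 (5)
Reading remainders bottom-up:
= 0x5B0


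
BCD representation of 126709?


Each digit → 4-bit binary:
  1 → 0001
  2 → 0010
  6 → 0110
  7 → 0111
  0 → 0000
  9 → 1001
= 0001 0010 0110 0111 0000 1001


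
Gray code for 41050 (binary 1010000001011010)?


Binary: 1010000001011010
Gray code: G = B XOR (B >> 1)
B >> 1 = 0101000000101101
1010000001011010 XOR 0101000000101101:
  1 XOR 0 = 1
  0 XOR 1 = 1
  1 XOR 0 = 1
  0 XOR 1 = 1
  0 XOR 0 = 0
  0 XOR 0 = 0
  0 XOR 0 = 0
  0 XOR 0 = 0
  0 XOR 0 = 0
  1 XOR 0 = 1
  0 XOR 1 = 1
  1 XOR 0 = 1
  1 XOR 1 = 0
  0 XOR 1 = 1
  1 XOR 0 = 1
  0 XOR 1 = 1
= 1111000001110111


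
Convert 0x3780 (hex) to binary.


Each hex digit → 4 binary bits:
  3 = 0011
  7 = 0111
  8 = 1000
  0 = 0000
Concatenate: 0011 0111 1000 0000
= 0011011110000000


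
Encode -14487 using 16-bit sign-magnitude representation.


Sign bit: 1 (negative)
Magnitude: 14487 = 011100010010111
= 1011100010010111


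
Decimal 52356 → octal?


Divide by 8 repeatedly:
52356 ÷ 8 = 6544 remainder 4
6544 ÷ 8 = 818 remainder 0
818 ÷ 8 = 102 remainder 2
102 ÷ 8 = 12 remainder 6
12 ÷ 8 = 1 remainder 4
1 ÷ 8 = 0 remainder 1
Reading remainders bottom-up:
= 0o146204


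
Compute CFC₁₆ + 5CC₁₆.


Align and add column by column (LSB to MSB, each column mod 16 with carry):
  0CFC
+ 05CC
  ----
  col 0: C(12) + C(12) + 0 (carry in) = 24 → 8(8), carry out 1
  col 1: F(15) + C(12) + 1 (carry in) = 28 → C(12), carry out 1
  col 2: C(12) + 5(5) + 1 (carry in) = 18 → 2(2), carry out 1
  col 3: 0(0) + 0(0) + 1 (carry in) = 1 → 1(1), carry out 0
Reading digits MSB→LSB: 12C8
Strip leading zeros: 12C8
= 0x12C8


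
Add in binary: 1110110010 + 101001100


Align and add column by column (LSB to MSB, carry propagating):
  01110110010
+ 00101001100
  -----------
  col 0: 0 + 0 + 0 (carry in) = 0 → bit 0, carry out 0
  col 1: 1 + 0 + 0 (carry in) = 1 → bit 1, carry out 0
  col 2: 0 + 1 + 0 (carry in) = 1 → bit 1, carry out 0
  col 3: 0 + 1 + 0 (carry in) = 1 → bit 1, carry out 0
  col 4: 1 + 0 + 0 (carry in) = 1 → bit 1, carry out 0
  col 5: 1 + 0 + 0 (carry in) = 1 → bit 1, carry out 0
  col 6: 0 + 1 + 0 (carry in) = 1 → bit 1, carry out 0
  col 7: 1 + 0 + 0 (carry in) = 1 → bit 1, carry out 0
  col 8: 1 + 1 + 0 (carry in) = 2 → bit 0, carry out 1
  col 9: 1 + 0 + 1 (carry in) = 2 → bit 0, carry out 1
  col 10: 0 + 0 + 1 (carry in) = 1 → bit 1, carry out 0
Reading bits MSB→LSB: 10011111110
Strip leading zeros: 10011111110
= 10011111110


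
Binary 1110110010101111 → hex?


Group into 4-bit nibbles: 1110110010101111
  1110 = E
  1100 = C
  1010 = A
  1111 = F
= 0xECAF


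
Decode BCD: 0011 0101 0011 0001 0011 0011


Each 4-bit group → digit:
  0011 → 3
  0101 → 5
  0011 → 3
  0001 → 1
  0011 → 3
  0011 → 3
= 353133


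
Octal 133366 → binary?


Each octal digit → 3 binary bits:
  1 = 001
  3 = 011
  3 = 011
  3 = 011
  6 = 110
  6 = 110
Concatenate: 001 011 011 011 110 110
= 001011011011110110


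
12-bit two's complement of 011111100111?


Original: 011111100111
Step 1 - Invert all bits: 100000011000
Step 2 - Add 1: 100000011000 + 1
= 100000011001 (represents -2023)


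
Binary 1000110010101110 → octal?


Group into 3-bit groups: 001000110010101110
  001 = 1
  000 = 0
  110 = 6
  010 = 2
  101 = 5
  110 = 6
= 0o106256


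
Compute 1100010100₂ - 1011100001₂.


Align and subtract column by column (LSB to MSB, borrowing when needed):
  1100010100
- 1011100001
  ----------
  col 0: (0 - 0 borrow-in) - 1 → borrow from next column: (0+2) - 1 = 1, borrow out 1
  col 1: (0 - 1 borrow-in) - 0 → borrow from next column: (-1+2) - 0 = 1, borrow out 1
  col 2: (1 - 1 borrow-in) - 0 → 0 - 0 = 0, borrow out 0
  col 3: (0 - 0 borrow-in) - 0 → 0 - 0 = 0, borrow out 0
  col 4: (1 - 0 borrow-in) - 0 → 1 - 0 = 1, borrow out 0
  col 5: (0 - 0 borrow-in) - 1 → borrow from next column: (0+2) - 1 = 1, borrow out 1
  col 6: (0 - 1 borrow-in) - 1 → borrow from next column: (-1+2) - 1 = 0, borrow out 1
  col 7: (0 - 1 borrow-in) - 1 → borrow from next column: (-1+2) - 1 = 0, borrow out 1
  col 8: (1 - 1 borrow-in) - 0 → 0 - 0 = 0, borrow out 0
  col 9: (1 - 0 borrow-in) - 1 → 1 - 1 = 0, borrow out 0
Reading bits MSB→LSB: 0000110011
Strip leading zeros: 110011
= 110011


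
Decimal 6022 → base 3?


Divide by 3 repeatedly:
6022 ÷ 3 = 2007 remainder 1
2007 ÷ 3 = 669 remainder 0
669 ÷ 3 = 223 remainder 0
223 ÷ 3 = 74 remainder 1
74 ÷ 3 = 24 remainder 2
24 ÷ 3 = 8 remainder 0
8 ÷ 3 = 2 remainder 2
2 ÷ 3 = 0 remainder 2
Reading remainders bottom-up:
= 22021001


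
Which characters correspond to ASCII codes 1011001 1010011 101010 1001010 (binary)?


Codes (binary): 1011001 1010011 101010 1001010
Per-code ASCII lookup:
  1011001 = 89  (range 65-90: uppercase, 89 - 65 = 24) → 'Y'
  1010011 = 83  (range 65-90: uppercase, 83 - 65 = 18) → 'S'
  101010 = 42  (special character) → '*'
  1001010 = 74  (range 65-90: uppercase, 74 - 65 = 9) → 'J'
= 'YS*J'


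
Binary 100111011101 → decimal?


Positional values:
Bit 0: 1 × 2^0 = 1
Bit 2: 1 × 2^2 = 4
Bit 3: 1 × 2^3 = 8
Bit 4: 1 × 2^4 = 16
Bit 6: 1 × 2^6 = 64
Bit 7: 1 × 2^7 = 128
Bit 8: 1 × 2^8 = 256
Bit 11: 1 × 2^11 = 2048
Sum = 1 + 4 + 8 + 16 + 64 + 128 + 256 + 2048
= 2525


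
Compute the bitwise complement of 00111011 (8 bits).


Original: 00111011
Invert all bits:
  bit 0: 0 → 1
  bit 1: 0 → 1
  bit 2: 1 → 0
  bit 3: 1 → 0
  bit 4: 1 → 0
  bit 5: 0 → 1
  bit 6: 1 → 0
  bit 7: 1 → 0
= 11000100


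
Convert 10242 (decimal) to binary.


Divide by 2 repeatedly:
10242 ÷ 2 = 5121 remainder 0
5121 ÷ 2 = 2560 remainder 1
2560 ÷ 2 = 1280 remainder 0
1280 ÷ 2 = 640 remainder 0
640 ÷ 2 = 320 remainder 0
320 ÷ 2 = 160 remainder 0
160 ÷ 2 = 80 remainder 0
80 ÷ 2 = 40 remainder 0
40 ÷ 2 = 20 remainder 0
20 ÷ 2 = 10 remainder 0
10 ÷ 2 = 5 remainder 0
5 ÷ 2 = 2 remainder 1
2 ÷ 2 = 1 remainder 0
1 ÷ 2 = 0 remainder 1
Reading remainders bottom-up:
= 10100000000010


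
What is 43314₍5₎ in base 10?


Positional values (base 5):
  4 × 5^0 = 4 × 1 = 4
  1 × 5^1 = 1 × 5 = 5
  3 × 5^2 = 3 × 25 = 75
  3 × 5^3 = 3 × 125 = 375
  4 × 5^4 = 4 × 625 = 2500
Sum = 4 + 5 + 75 + 375 + 2500
= 2959


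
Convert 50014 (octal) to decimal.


Positional values:
Position 0: 4 × 8^0 = 4
Position 1: 1 × 8^1 = 8
Position 2: 0 × 8^2 = 0
Position 3: 0 × 8^3 = 0
Position 4: 5 × 8^4 = 20480
Sum = 4 + 8 + 0 + 0 + 20480
= 20492


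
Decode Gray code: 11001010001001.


Gray code: 11001010001001
MSB stays the same: 1
Each subsequent bit = prev_binary XOR current_gray:
  B[1] = 1 XOR 1 = 0
  B[2] = 0 XOR 0 = 0
  B[3] = 0 XOR 0 = 0
  B[4] = 0 XOR 1 = 1
  B[5] = 1 XOR 0 = 1
  B[6] = 1 XOR 1 = 0
  B[7] = 0 XOR 0 = 0
  B[8] = 0 XOR 0 = 0
  B[9] = 0 XOR 0 = 0
  B[10] = 0 XOR 1 = 1
  B[11] = 1 XOR 0 = 1
  B[12] = 1 XOR 0 = 1
  B[13] = 1 XOR 1 = 0
= 10001100001110 (8974 decimal)


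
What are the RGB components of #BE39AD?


Hex: #BE39AD
R = BE₁₆ = 190
G = 39₁₆ = 57
B = AD₁₆ = 173
= RGB(190, 57, 173)


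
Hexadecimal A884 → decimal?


Positional values:
Position 0: 4 × 16^0 = 4 × 1 = 4
Position 1: 8 × 16^1 = 8 × 16 = 128
Position 2: 8 × 16^2 = 8 × 256 = 2048
Position 3: A × 16^3 = 10 × 4096 = 40960
Sum = 4 + 128 + 2048 + 40960
= 43140


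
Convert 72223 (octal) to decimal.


Positional values:
Position 0: 3 × 8^0 = 3
Position 1: 2 × 8^1 = 16
Position 2: 2 × 8^2 = 128
Position 3: 2 × 8^3 = 1024
Position 4: 7 × 8^4 = 28672
Sum = 3 + 16 + 128 + 1024 + 28672
= 29843


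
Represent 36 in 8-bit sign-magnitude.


Sign bit: 0 (positive)
Magnitude: 36 = 0100100
= 00100100


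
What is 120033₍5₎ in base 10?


Positional values (base 5):
  3 × 5^0 = 3 × 1 = 3
  3 × 5^1 = 3 × 5 = 15
  0 × 5^2 = 0 × 25 = 0
  0 × 5^3 = 0 × 125 = 0
  2 × 5^4 = 2 × 625 = 1250
  1 × 5^5 = 1 × 3125 = 3125
Sum = 3 + 15 + 0 + 0 + 1250 + 3125
= 4393


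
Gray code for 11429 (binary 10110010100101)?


Binary: 10110010100101
Gray code: G = B XOR (B >> 1)
B >> 1 = 01011001010010
10110010100101 XOR 01011001010010:
  1 XOR 0 = 1
  0 XOR 1 = 1
  1 XOR 0 = 1
  1 XOR 1 = 0
  0 XOR 1 = 1
  0 XOR 0 = 0
  1 XOR 0 = 1
  0 XOR 1 = 1
  1 XOR 0 = 1
  0 XOR 1 = 1
  0 XOR 0 = 0
  1 XOR 0 = 1
  0 XOR 1 = 1
  1 XOR 0 = 1
= 11101011110111


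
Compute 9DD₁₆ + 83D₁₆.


Align and add column by column (LSB to MSB, each column mod 16 with carry):
  09DD
+ 083D
  ----
  col 0: D(13) + D(13) + 0 (carry in) = 26 → A(10), carry out 1
  col 1: D(13) + 3(3) + 1 (carry in) = 17 → 1(1), carry out 1
  col 2: 9(9) + 8(8) + 1 (carry in) = 18 → 2(2), carry out 1
  col 3: 0(0) + 0(0) + 1 (carry in) = 1 → 1(1), carry out 0
Reading digits MSB→LSB: 121A
Strip leading zeros: 121A
= 0x121A


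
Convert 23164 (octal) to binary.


Each octal digit → 3 binary bits:
  2 = 010
  3 = 011
  1 = 001
  6 = 110
  4 = 100
Concatenate: 010 011 001 110 100
= 010011001110100


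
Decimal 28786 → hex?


Divide by 16 repeatedly:
28786 ÷ 16 = 1799 remainder 2 (2)
1799 ÷ 16 = 112 remainder 7 (7)
112 ÷ 16 = 7 remainder 0 (0)
7 ÷ 16 = 0 remainder 7 (7)
Reading remainders bottom-up:
= 0x7072


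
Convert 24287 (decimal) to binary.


Divide by 2 repeatedly:
24287 ÷ 2 = 12143 remainder 1
12143 ÷ 2 = 6071 remainder 1
6071 ÷ 2 = 3035 remainder 1
3035 ÷ 2 = 1517 remainder 1
1517 ÷ 2 = 758 remainder 1
758 ÷ 2 = 379 remainder 0
379 ÷ 2 = 189 remainder 1
189 ÷ 2 = 94 remainder 1
94 ÷ 2 = 47 remainder 0
47 ÷ 2 = 23 remainder 1
23 ÷ 2 = 11 remainder 1
11 ÷ 2 = 5 remainder 1
5 ÷ 2 = 2 remainder 1
2 ÷ 2 = 1 remainder 0
1 ÷ 2 = 0 remainder 1
Reading remainders bottom-up:
= 101111011011111


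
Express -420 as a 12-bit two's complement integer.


Original: 000110100100
Step 1 - Invert all bits: 111001011011
Step 2 - Add 1: 111001011011 + 1
= 111001011100 (represents -420)


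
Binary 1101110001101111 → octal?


Group into 3-bit groups: 001101110001101111
  001 = 1
  101 = 5
  110 = 6
  001 = 1
  101 = 5
  111 = 7
= 0o156157


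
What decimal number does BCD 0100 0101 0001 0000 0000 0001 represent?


Each 4-bit group → digit:
  0100 → 4
  0101 → 5
  0001 → 1
  0000 → 0
  0000 → 0
  0001 → 1
= 451001


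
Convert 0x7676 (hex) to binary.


Each hex digit → 4 binary bits:
  7 = 0111
  6 = 0110
  7 = 0111
  6 = 0110
Concatenate: 0111 0110 0111 0110
= 0111011001110110


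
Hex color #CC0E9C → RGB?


Hex: #CC0E9C
R = CC₁₆ = 204
G = 0E₁₆ = 14
B = 9C₁₆ = 156
= RGB(204, 14, 156)


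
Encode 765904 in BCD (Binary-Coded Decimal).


Each digit → 4-bit binary:
  7 → 0111
  6 → 0110
  5 → 0101
  9 → 1001
  0 → 0000
  4 → 0100
= 0111 0110 0101 1001 0000 0100


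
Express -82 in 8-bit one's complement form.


Original: 01010010
Invert all bits:
  bit 0: 0 → 1
  bit 1: 1 → 0
  bit 2: 0 → 1
  bit 3: 1 → 0
  bit 4: 0 → 1
  bit 5: 0 → 1
  bit 6: 1 → 0
  bit 7: 0 → 1
= 10101101


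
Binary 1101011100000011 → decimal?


Positional values:
Bit 0: 1 × 2^0 = 1
Bit 1: 1 × 2^1 = 2
Bit 8: 1 × 2^8 = 256
Bit 9: 1 × 2^9 = 512
Bit 10: 1 × 2^10 = 1024
Bit 12: 1 × 2^12 = 4096
Bit 14: 1 × 2^14 = 16384
Bit 15: 1 × 2^15 = 32768
Sum = 1 + 2 + 256 + 512 + 1024 + 4096 + 16384 + 32768
= 55043


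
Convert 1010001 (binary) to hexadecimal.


Group into 4-bit nibbles: 01010001
  0101 = 5
  0001 = 1
= 0x51


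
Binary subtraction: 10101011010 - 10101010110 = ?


Align and subtract column by column (LSB to MSB, borrowing when needed):
  10101011010
- 10101010110
  -----------
  col 0: (0 - 0 borrow-in) - 0 → 0 - 0 = 0, borrow out 0
  col 1: (1 - 0 borrow-in) - 1 → 1 - 1 = 0, borrow out 0
  col 2: (0 - 0 borrow-in) - 1 → borrow from next column: (0+2) - 1 = 1, borrow out 1
  col 3: (1 - 1 borrow-in) - 0 → 0 - 0 = 0, borrow out 0
  col 4: (1 - 0 borrow-in) - 1 → 1 - 1 = 0, borrow out 0
  col 5: (0 - 0 borrow-in) - 0 → 0 - 0 = 0, borrow out 0
  col 6: (1 - 0 borrow-in) - 1 → 1 - 1 = 0, borrow out 0
  col 7: (0 - 0 borrow-in) - 0 → 0 - 0 = 0, borrow out 0
  col 8: (1 - 0 borrow-in) - 1 → 1 - 1 = 0, borrow out 0
  col 9: (0 - 0 borrow-in) - 0 → 0 - 0 = 0, borrow out 0
  col 10: (1 - 0 borrow-in) - 1 → 1 - 1 = 0, borrow out 0
Reading bits MSB→LSB: 00000000100
Strip leading zeros: 100
= 100


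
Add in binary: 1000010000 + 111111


Align and add column by column (LSB to MSB, carry propagating):
  01000010000
+ 00000111111
  -----------
  col 0: 0 + 1 + 0 (carry in) = 1 → bit 1, carry out 0
  col 1: 0 + 1 + 0 (carry in) = 1 → bit 1, carry out 0
  col 2: 0 + 1 + 0 (carry in) = 1 → bit 1, carry out 0
  col 3: 0 + 1 + 0 (carry in) = 1 → bit 1, carry out 0
  col 4: 1 + 1 + 0 (carry in) = 2 → bit 0, carry out 1
  col 5: 0 + 1 + 1 (carry in) = 2 → bit 0, carry out 1
  col 6: 0 + 0 + 1 (carry in) = 1 → bit 1, carry out 0
  col 7: 0 + 0 + 0 (carry in) = 0 → bit 0, carry out 0
  col 8: 0 + 0 + 0 (carry in) = 0 → bit 0, carry out 0
  col 9: 1 + 0 + 0 (carry in) = 1 → bit 1, carry out 0
  col 10: 0 + 0 + 0 (carry in) = 0 → bit 0, carry out 0
Reading bits MSB→LSB: 01001001111
Strip leading zeros: 1001001111
= 1001001111


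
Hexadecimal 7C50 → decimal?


Positional values:
Position 0: 0 × 16^0 = 0 × 1 = 0
Position 1: 5 × 16^1 = 5 × 16 = 80
Position 2: C × 16^2 = 12 × 256 = 3072
Position 3: 7 × 16^3 = 7 × 4096 = 28672
Sum = 0 + 80 + 3072 + 28672
= 31824


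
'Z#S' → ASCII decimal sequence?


String: 'Z#S'  (3 characters)
Per-character ASCII lookup:
  'Z': uppercase starts at 65: 'Z' = 65 + 25 = 90
  '#': special character: '#' = 35
  'S': uppercase starts at 65: 'S' = 65 + 18 = 83
= 90 35 83


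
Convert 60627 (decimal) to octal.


Divide by 8 repeatedly:
60627 ÷ 8 = 7578 remainder 3
7578 ÷ 8 = 947 remainder 2
947 ÷ 8 = 118 remainder 3
118 ÷ 8 = 14 remainder 6
14 ÷ 8 = 1 remainder 6
1 ÷ 8 = 0 remainder 1
Reading remainders bottom-up:
= 0o166323


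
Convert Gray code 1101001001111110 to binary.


Gray code: 1101001001111110
MSB stays the same: 1
Each subsequent bit = prev_binary XOR current_gray:
  B[1] = 1 XOR 1 = 0
  B[2] = 0 XOR 0 = 0
  B[3] = 0 XOR 1 = 1
  B[4] = 1 XOR 0 = 1
  B[5] = 1 XOR 0 = 1
  B[6] = 1 XOR 1 = 0
  B[7] = 0 XOR 0 = 0
  B[8] = 0 XOR 0 = 0
  B[9] = 0 XOR 1 = 1
  B[10] = 1 XOR 1 = 0
  B[11] = 0 XOR 1 = 1
  B[12] = 1 XOR 1 = 0
  B[13] = 0 XOR 1 = 1
  B[14] = 1 XOR 1 = 0
  B[15] = 0 XOR 0 = 0
= 1001110001010100 (40020 decimal)


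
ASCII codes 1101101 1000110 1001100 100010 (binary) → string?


Codes (binary): 1101101 1000110 1001100 100010
Per-code ASCII lookup:
  1101101 = 109  (range 97-122: lowercase, 109 - 97 = 12) → 'm'
  1000110 = 70  (range 65-90: uppercase, 70 - 65 = 5) → 'F'
  1001100 = 76  (range 65-90: uppercase, 76 - 65 = 11) → 'L'
  100010 = 34  (special character) → '"'
= 'mFL"'


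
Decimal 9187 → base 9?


Divide by 9 repeatedly:
9187 ÷ 9 = 1020 remainder 7
1020 ÷ 9 = 113 remainder 3
113 ÷ 9 = 12 remainder 5
12 ÷ 9 = 1 remainder 3
1 ÷ 9 = 0 remainder 1
Reading remainders bottom-up:
= 13537


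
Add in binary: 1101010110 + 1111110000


Align and add column by column (LSB to MSB, carry propagating):
  01101010110
+ 01111110000
  -----------
  col 0: 0 + 0 + 0 (carry in) = 0 → bit 0, carry out 0
  col 1: 1 + 0 + 0 (carry in) = 1 → bit 1, carry out 0
  col 2: 1 + 0 + 0 (carry in) = 1 → bit 1, carry out 0
  col 3: 0 + 0 + 0 (carry in) = 0 → bit 0, carry out 0
  col 4: 1 + 1 + 0 (carry in) = 2 → bit 0, carry out 1
  col 5: 0 + 1 + 1 (carry in) = 2 → bit 0, carry out 1
  col 6: 1 + 1 + 1 (carry in) = 3 → bit 1, carry out 1
  col 7: 0 + 1 + 1 (carry in) = 2 → bit 0, carry out 1
  col 8: 1 + 1 + 1 (carry in) = 3 → bit 1, carry out 1
  col 9: 1 + 1 + 1 (carry in) = 3 → bit 1, carry out 1
  col 10: 0 + 0 + 1 (carry in) = 1 → bit 1, carry out 0
Reading bits MSB→LSB: 11101000110
Strip leading zeros: 11101000110
= 11101000110


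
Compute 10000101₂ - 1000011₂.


Align and subtract column by column (LSB to MSB, borrowing when needed):
  10000101
- 01000011
  --------
  col 0: (1 - 0 borrow-in) - 1 → 1 - 1 = 0, borrow out 0
  col 1: (0 - 0 borrow-in) - 1 → borrow from next column: (0+2) - 1 = 1, borrow out 1
  col 2: (1 - 1 borrow-in) - 0 → 0 - 0 = 0, borrow out 0
  col 3: (0 - 0 borrow-in) - 0 → 0 - 0 = 0, borrow out 0
  col 4: (0 - 0 borrow-in) - 0 → 0 - 0 = 0, borrow out 0
  col 5: (0 - 0 borrow-in) - 0 → 0 - 0 = 0, borrow out 0
  col 6: (0 - 0 borrow-in) - 1 → borrow from next column: (0+2) - 1 = 1, borrow out 1
  col 7: (1 - 1 borrow-in) - 0 → 0 - 0 = 0, borrow out 0
Reading bits MSB→LSB: 01000010
Strip leading zeros: 1000010
= 1000010


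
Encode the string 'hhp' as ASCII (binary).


String: 'hhp'  (3 characters)
Per-character ASCII lookup:
  'h': lowercase starts at 97: 'h' = 97 + 7 = 104 → 1101000
  'h': lowercase starts at 97: 'h' = 97 + 7 = 104 → 1101000
  'p': lowercase starts at 97: 'p' = 97 + 15 = 112 → 1110000
= 1101000 1101000 1110000


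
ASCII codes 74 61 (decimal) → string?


Codes (decimal): 74 61
Per-code ASCII lookup:
  74  (range 65-90: uppercase, 74 - 65 = 9) → 'J'
  61  (special character) → '='
= 'J='


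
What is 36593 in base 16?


Divide by 16 repeatedly:
36593 ÷ 16 = 2287 remainder 1 (1)
2287 ÷ 16 = 142 remainder 15 (F)
142 ÷ 16 = 8 remainder 14 (E)
8 ÷ 16 = 0 remainder 8 (8)
Reading remainders bottom-up:
= 0x8EF1


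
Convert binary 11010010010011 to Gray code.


Binary: 11010010010011
Gray code: G = B XOR (B >> 1)
B >> 1 = 01101001001001
11010010010011 XOR 01101001001001:
  1 XOR 0 = 1
  1 XOR 1 = 0
  0 XOR 1 = 1
  1 XOR 0 = 1
  0 XOR 1 = 1
  0 XOR 0 = 0
  1 XOR 0 = 1
  0 XOR 1 = 1
  0 XOR 0 = 0
  1 XOR 0 = 1
  0 XOR 1 = 1
  0 XOR 0 = 0
  1 XOR 0 = 1
  1 XOR 1 = 0
= 10111011011010


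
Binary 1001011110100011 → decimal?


Positional values:
Bit 0: 1 × 2^0 = 1
Bit 1: 1 × 2^1 = 2
Bit 5: 1 × 2^5 = 32
Bit 7: 1 × 2^7 = 128
Bit 8: 1 × 2^8 = 256
Bit 9: 1 × 2^9 = 512
Bit 10: 1 × 2^10 = 1024
Bit 12: 1 × 2^12 = 4096
Bit 15: 1 × 2^15 = 32768
Sum = 1 + 2 + 32 + 128 + 256 + 512 + 1024 + 4096 + 32768
= 38819


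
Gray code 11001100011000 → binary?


Gray code: 11001100011000
MSB stays the same: 1
Each subsequent bit = prev_binary XOR current_gray:
  B[1] = 1 XOR 1 = 0
  B[2] = 0 XOR 0 = 0
  B[3] = 0 XOR 0 = 0
  B[4] = 0 XOR 1 = 1
  B[5] = 1 XOR 1 = 0
  B[6] = 0 XOR 0 = 0
  B[7] = 0 XOR 0 = 0
  B[8] = 0 XOR 0 = 0
  B[9] = 0 XOR 1 = 1
  B[10] = 1 XOR 1 = 0
  B[11] = 0 XOR 0 = 0
  B[12] = 0 XOR 0 = 0
  B[13] = 0 XOR 0 = 0
= 10001000010000 (8720 decimal)


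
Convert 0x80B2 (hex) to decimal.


Positional values:
Position 0: 2 × 16^0 = 2 × 1 = 2
Position 1: B × 16^1 = 11 × 16 = 176
Position 2: 0 × 16^2 = 0 × 256 = 0
Position 3: 8 × 16^3 = 8 × 4096 = 32768
Sum = 2 + 176 + 0 + 32768
= 32946


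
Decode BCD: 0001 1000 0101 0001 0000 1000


Each 4-bit group → digit:
  0001 → 1
  1000 → 8
  0101 → 5
  0001 → 1
  0000 → 0
  1000 → 8
= 185108


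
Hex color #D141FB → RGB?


Hex: #D141FB
R = D1₁₆ = 209
G = 41₁₆ = 65
B = FB₁₆ = 251
= RGB(209, 65, 251)


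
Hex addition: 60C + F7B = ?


Align and add column by column (LSB to MSB, each column mod 16 with carry):
  060C
+ 0F7B
  ----
  col 0: C(12) + B(11) + 0 (carry in) = 23 → 7(7), carry out 1
  col 1: 0(0) + 7(7) + 1 (carry in) = 8 → 8(8), carry out 0
  col 2: 6(6) + F(15) + 0 (carry in) = 21 → 5(5), carry out 1
  col 3: 0(0) + 0(0) + 1 (carry in) = 1 → 1(1), carry out 0
Reading digits MSB→LSB: 1587
Strip leading zeros: 1587
= 0x1587


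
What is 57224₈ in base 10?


Positional values:
Position 0: 4 × 8^0 = 4
Position 1: 2 × 8^1 = 16
Position 2: 2 × 8^2 = 128
Position 3: 7 × 8^3 = 3584
Position 4: 5 × 8^4 = 20480
Sum = 4 + 16 + 128 + 3584 + 20480
= 24212


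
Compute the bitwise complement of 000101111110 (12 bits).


Original: 000101111110
Invert all bits:
  bit 0: 0 → 1
  bit 1: 0 → 1
  bit 2: 0 → 1
  bit 3: 1 → 0
  bit 4: 0 → 1
  bit 5: 1 → 0
  bit 6: 1 → 0
  bit 7: 1 → 0
  bit 8: 1 → 0
  bit 9: 1 → 0
  bit 10: 1 → 0
  bit 11: 0 → 1
= 111010000001


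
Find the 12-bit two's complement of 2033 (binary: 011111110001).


Original: 011111110001
Step 1 - Invert all bits: 100000001110
Step 2 - Add 1: 100000001110 + 1
= 100000001111 (represents -2033)


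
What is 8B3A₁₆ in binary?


Each hex digit → 4 binary bits:
  8 = 1000
  B = 1011
  3 = 0011
  A = 1010
Concatenate: 1000 1011 0011 1010
= 1000101100111010


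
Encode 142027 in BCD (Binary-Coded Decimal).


Each digit → 4-bit binary:
  1 → 0001
  4 → 0100
  2 → 0010
  0 → 0000
  2 → 0010
  7 → 0111
= 0001 0100 0010 0000 0010 0111


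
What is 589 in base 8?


Divide by 8 repeatedly:
589 ÷ 8 = 73 remainder 5
73 ÷ 8 = 9 remainder 1
9 ÷ 8 = 1 remainder 1
1 ÷ 8 = 0 remainder 1
Reading remainders bottom-up:
= 0o1115


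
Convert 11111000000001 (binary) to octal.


Group into 3-bit groups: 011111000000001
  011 = 3
  111 = 7
  000 = 0
  000 = 0
  001 = 1
= 0o37001


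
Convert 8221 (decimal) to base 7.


Divide by 7 repeatedly:
8221 ÷ 7 = 1174 remainder 3
1174 ÷ 7 = 167 remainder 5
167 ÷ 7 = 23 remainder 6
23 ÷ 7 = 3 remainder 2
3 ÷ 7 = 0 remainder 3
Reading remainders bottom-up:
= 32653


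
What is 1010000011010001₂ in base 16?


Group into 4-bit nibbles: 1010000011010001
  1010 = A
  0000 = 0
  1101 = D
  0001 = 1
= 0xA0D1


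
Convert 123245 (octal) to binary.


Each octal digit → 3 binary bits:
  1 = 001
  2 = 010
  3 = 011
  2 = 010
  4 = 100
  5 = 101
Concatenate: 001 010 011 010 100 101
= 001010011010100101


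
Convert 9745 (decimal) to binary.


Divide by 2 repeatedly:
9745 ÷ 2 = 4872 remainder 1
4872 ÷ 2 = 2436 remainder 0
2436 ÷ 2 = 1218 remainder 0
1218 ÷ 2 = 609 remainder 0
609 ÷ 2 = 304 remainder 1
304 ÷ 2 = 152 remainder 0
152 ÷ 2 = 76 remainder 0
76 ÷ 2 = 38 remainder 0
38 ÷ 2 = 19 remainder 0
19 ÷ 2 = 9 remainder 1
9 ÷ 2 = 4 remainder 1
4 ÷ 2 = 2 remainder 0
2 ÷ 2 = 1 remainder 0
1 ÷ 2 = 0 remainder 1
Reading remainders bottom-up:
= 10011000010001


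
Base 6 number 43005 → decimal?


Positional values (base 6):
  5 × 6^0 = 5 × 1 = 5
  0 × 6^1 = 0 × 6 = 0
  0 × 6^2 = 0 × 36 = 0
  3 × 6^3 = 3 × 216 = 648
  4 × 6^4 = 4 × 1296 = 5184
Sum = 5 + 0 + 0 + 648 + 5184
= 5837


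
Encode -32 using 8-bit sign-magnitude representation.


Sign bit: 1 (negative)
Magnitude: 32 = 0100000
= 10100000


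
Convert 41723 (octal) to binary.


Each octal digit → 3 binary bits:
  4 = 100
  1 = 001
  7 = 111
  2 = 010
  3 = 011
Concatenate: 100 001 111 010 011
= 100001111010011


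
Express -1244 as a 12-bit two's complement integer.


Original: 010011011100
Step 1 - Invert all bits: 101100100011
Step 2 - Add 1: 101100100011 + 1
= 101100100100 (represents -1244)


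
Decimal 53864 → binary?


Divide by 2 repeatedly:
53864 ÷ 2 = 26932 remainder 0
26932 ÷ 2 = 13466 remainder 0
13466 ÷ 2 = 6733 remainder 0
6733 ÷ 2 = 3366 remainder 1
3366 ÷ 2 = 1683 remainder 0
1683 ÷ 2 = 841 remainder 1
841 ÷ 2 = 420 remainder 1
420 ÷ 2 = 210 remainder 0
210 ÷ 2 = 105 remainder 0
105 ÷ 2 = 52 remainder 1
52 ÷ 2 = 26 remainder 0
26 ÷ 2 = 13 remainder 0
13 ÷ 2 = 6 remainder 1
6 ÷ 2 = 3 remainder 0
3 ÷ 2 = 1 remainder 1
1 ÷ 2 = 0 remainder 1
Reading remainders bottom-up:
= 1101001001101000


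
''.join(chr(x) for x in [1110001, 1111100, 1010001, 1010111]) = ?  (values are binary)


Codes (binary): 1110001 1111100 1010001 1010111
Per-code ASCII lookup:
  1110001 = 113  (range 97-122: lowercase, 113 - 97 = 16) → 'q'
  1111100 = 124  (special character) → '|'
  1010001 = 81  (range 65-90: uppercase, 81 - 65 = 16) → 'Q'
  1010111 = 87  (range 65-90: uppercase, 87 - 65 = 22) → 'W'
= 'q|QW'


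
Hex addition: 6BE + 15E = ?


Align and add column by column (LSB to MSB, each column mod 16 with carry):
  06BE
+ 015E
  ----
  col 0: E(14) + E(14) + 0 (carry in) = 28 → C(12), carry out 1
  col 1: B(11) + 5(5) + 1 (carry in) = 17 → 1(1), carry out 1
  col 2: 6(6) + 1(1) + 1 (carry in) = 8 → 8(8), carry out 0
  col 3: 0(0) + 0(0) + 0 (carry in) = 0 → 0(0), carry out 0
Reading digits MSB→LSB: 081C
Strip leading zeros: 81C
= 0x81C


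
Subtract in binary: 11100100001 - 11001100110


Align and subtract column by column (LSB to MSB, borrowing when needed):
  11100100001
- 11001100110
  -----------
  col 0: (1 - 0 borrow-in) - 0 → 1 - 0 = 1, borrow out 0
  col 1: (0 - 0 borrow-in) - 1 → borrow from next column: (0+2) - 1 = 1, borrow out 1
  col 2: (0 - 1 borrow-in) - 1 → borrow from next column: (-1+2) - 1 = 0, borrow out 1
  col 3: (0 - 1 borrow-in) - 0 → borrow from next column: (-1+2) - 0 = 1, borrow out 1
  col 4: (0 - 1 borrow-in) - 0 → borrow from next column: (-1+2) - 0 = 1, borrow out 1
  col 5: (1 - 1 borrow-in) - 1 → borrow from next column: (0+2) - 1 = 1, borrow out 1
  col 6: (0 - 1 borrow-in) - 1 → borrow from next column: (-1+2) - 1 = 0, borrow out 1
  col 7: (0 - 1 borrow-in) - 0 → borrow from next column: (-1+2) - 0 = 1, borrow out 1
  col 8: (1 - 1 borrow-in) - 0 → 0 - 0 = 0, borrow out 0
  col 9: (1 - 0 borrow-in) - 1 → 1 - 1 = 0, borrow out 0
  col 10: (1 - 0 borrow-in) - 1 → 1 - 1 = 0, borrow out 0
Reading bits MSB→LSB: 00010111011
Strip leading zeros: 10111011
= 10111011


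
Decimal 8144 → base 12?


Divide by 12 repeatedly:
8144 ÷ 12 = 678 remainder 8
678 ÷ 12 = 56 remainder 6
56 ÷ 12 = 4 remainder 8
4 ÷ 12 = 0 remainder 4
Reading remainders bottom-up:
= 4868


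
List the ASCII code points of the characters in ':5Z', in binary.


String: ':5Z'  (3 characters)
Per-character ASCII lookup:
  ':': special character: ':' = 58 → 111010
  '5': digits start at 48: '5' = 48 + 5 = 53 → 110101
  'Z': uppercase starts at 65: 'Z' = 65 + 25 = 90 → 1011010
= 111010 110101 1011010


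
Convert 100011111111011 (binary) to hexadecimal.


Group into 4-bit nibbles: 0100011111111011
  0100 = 4
  0111 = 7
  1111 = F
  1011 = B
= 0x47FB


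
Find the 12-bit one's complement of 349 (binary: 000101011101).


Original: 000101011101
Invert all bits:
  bit 0: 0 → 1
  bit 1: 0 → 1
  bit 2: 0 → 1
  bit 3: 1 → 0
  bit 4: 0 → 1
  bit 5: 1 → 0
  bit 6: 0 → 1
  bit 7: 1 → 0
  bit 8: 1 → 0
  bit 9: 1 → 0
  bit 10: 0 → 1
  bit 11: 1 → 0
= 111010100010


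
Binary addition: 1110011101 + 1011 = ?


Align and add column by column (LSB to MSB, carry propagating):
  01110011101
+ 00000001011
  -----------
  col 0: 1 + 1 + 0 (carry in) = 2 → bit 0, carry out 1
  col 1: 0 + 1 + 1 (carry in) = 2 → bit 0, carry out 1
  col 2: 1 + 0 + 1 (carry in) = 2 → bit 0, carry out 1
  col 3: 1 + 1 + 1 (carry in) = 3 → bit 1, carry out 1
  col 4: 1 + 0 + 1 (carry in) = 2 → bit 0, carry out 1
  col 5: 0 + 0 + 1 (carry in) = 1 → bit 1, carry out 0
  col 6: 0 + 0 + 0 (carry in) = 0 → bit 0, carry out 0
  col 7: 1 + 0 + 0 (carry in) = 1 → bit 1, carry out 0
  col 8: 1 + 0 + 0 (carry in) = 1 → bit 1, carry out 0
  col 9: 1 + 0 + 0 (carry in) = 1 → bit 1, carry out 0
  col 10: 0 + 0 + 0 (carry in) = 0 → bit 0, carry out 0
Reading bits MSB→LSB: 01110101000
Strip leading zeros: 1110101000
= 1110101000


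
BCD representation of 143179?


Each digit → 4-bit binary:
  1 → 0001
  4 → 0100
  3 → 0011
  1 → 0001
  7 → 0111
  9 → 1001
= 0001 0100 0011 0001 0111 1001


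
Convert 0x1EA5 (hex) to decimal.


Positional values:
Position 0: 5 × 16^0 = 5 × 1 = 5
Position 1: A × 16^1 = 10 × 16 = 160
Position 2: E × 16^2 = 14 × 256 = 3584
Position 3: 1 × 16^3 = 1 × 4096 = 4096
Sum = 5 + 160 + 3584 + 4096
= 7845


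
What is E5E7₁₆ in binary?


Each hex digit → 4 binary bits:
  E = 1110
  5 = 0101
  E = 1110
  7 = 0111
Concatenate: 1110 0101 1110 0111
= 1110010111100111


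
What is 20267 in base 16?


Divide by 16 repeatedly:
20267 ÷ 16 = 1266 remainder 11 (B)
1266 ÷ 16 = 79 remainder 2 (2)
79 ÷ 16 = 4 remainder 15 (F)
4 ÷ 16 = 0 remainder 4 (4)
Reading remainders bottom-up:
= 0x4F2B


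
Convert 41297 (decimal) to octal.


Divide by 8 repeatedly:
41297 ÷ 8 = 5162 remainder 1
5162 ÷ 8 = 645 remainder 2
645 ÷ 8 = 80 remainder 5
80 ÷ 8 = 10 remainder 0
10 ÷ 8 = 1 remainder 2
1 ÷ 8 = 0 remainder 1
Reading remainders bottom-up:
= 0o120521


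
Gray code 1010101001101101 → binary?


Gray code: 1010101001101101
MSB stays the same: 1
Each subsequent bit = prev_binary XOR current_gray:
  B[1] = 1 XOR 0 = 1
  B[2] = 1 XOR 1 = 0
  B[3] = 0 XOR 0 = 0
  B[4] = 0 XOR 1 = 1
  B[5] = 1 XOR 0 = 1
  B[6] = 1 XOR 1 = 0
  B[7] = 0 XOR 0 = 0
  B[8] = 0 XOR 0 = 0
  B[9] = 0 XOR 1 = 1
  B[10] = 1 XOR 1 = 0
  B[11] = 0 XOR 0 = 0
  B[12] = 0 XOR 1 = 1
  B[13] = 1 XOR 1 = 0
  B[14] = 0 XOR 0 = 0
  B[15] = 0 XOR 1 = 1
= 1100110001001001 (52297 decimal)


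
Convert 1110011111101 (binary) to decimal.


Positional values:
Bit 0: 1 × 2^0 = 1
Bit 2: 1 × 2^2 = 4
Bit 3: 1 × 2^3 = 8
Bit 4: 1 × 2^4 = 16
Bit 5: 1 × 2^5 = 32
Bit 6: 1 × 2^6 = 64
Bit 7: 1 × 2^7 = 128
Bit 10: 1 × 2^10 = 1024
Bit 11: 1 × 2^11 = 2048
Bit 12: 1 × 2^12 = 4096
Sum = 1 + 4 + 8 + 16 + 32 + 64 + 128 + 1024 + 2048 + 4096
= 7421


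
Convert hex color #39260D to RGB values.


Hex: #39260D
R = 39₁₆ = 57
G = 26₁₆ = 38
B = 0D₁₆ = 13
= RGB(57, 38, 13)


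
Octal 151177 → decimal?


Positional values:
Position 0: 7 × 8^0 = 7
Position 1: 7 × 8^1 = 56
Position 2: 1 × 8^2 = 64
Position 3: 1 × 8^3 = 512
Position 4: 5 × 8^4 = 20480
Position 5: 1 × 8^5 = 32768
Sum = 7 + 56 + 64 + 512 + 20480 + 32768
= 53887


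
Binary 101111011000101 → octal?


Group into 3-bit groups: 101111011000101
  101 = 5
  111 = 7
  011 = 3
  000 = 0
  101 = 5
= 0o57305


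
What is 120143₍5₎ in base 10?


Positional values (base 5):
  3 × 5^0 = 3 × 1 = 3
  4 × 5^1 = 4 × 5 = 20
  1 × 5^2 = 1 × 25 = 25
  0 × 5^3 = 0 × 125 = 0
  2 × 5^4 = 2 × 625 = 1250
  1 × 5^5 = 1 × 3125 = 3125
Sum = 3 + 20 + 25 + 0 + 1250 + 3125
= 4423


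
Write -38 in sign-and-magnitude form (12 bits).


Sign bit: 1 (negative)
Magnitude: 38 = 00000100110
= 100000100110


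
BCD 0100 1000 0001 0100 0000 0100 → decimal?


Each 4-bit group → digit:
  0100 → 4
  1000 → 8
  0001 → 1
  0100 → 4
  0000 → 0
  0100 → 4
= 481404


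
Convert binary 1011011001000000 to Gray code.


Binary: 1011011001000000
Gray code: G = B XOR (B >> 1)
B >> 1 = 0101101100100000
1011011001000000 XOR 0101101100100000:
  1 XOR 0 = 1
  0 XOR 1 = 1
  1 XOR 0 = 1
  1 XOR 1 = 0
  0 XOR 1 = 1
  1 XOR 0 = 1
  1 XOR 1 = 0
  0 XOR 1 = 1
  0 XOR 0 = 0
  1 XOR 0 = 1
  0 XOR 1 = 1
  0 XOR 0 = 0
  0 XOR 0 = 0
  0 XOR 0 = 0
  0 XOR 0 = 0
  0 XOR 0 = 0
= 1110110101100000


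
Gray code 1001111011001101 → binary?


Gray code: 1001111011001101
MSB stays the same: 1
Each subsequent bit = prev_binary XOR current_gray:
  B[1] = 1 XOR 0 = 1
  B[2] = 1 XOR 0 = 1
  B[3] = 1 XOR 1 = 0
  B[4] = 0 XOR 1 = 1
  B[5] = 1 XOR 1 = 0
  B[6] = 0 XOR 1 = 1
  B[7] = 1 XOR 0 = 1
  B[8] = 1 XOR 1 = 0
  B[9] = 0 XOR 1 = 1
  B[10] = 1 XOR 0 = 1
  B[11] = 1 XOR 0 = 1
  B[12] = 1 XOR 1 = 0
  B[13] = 0 XOR 1 = 1
  B[14] = 1 XOR 0 = 1
  B[15] = 1 XOR 1 = 0
= 1110101101110110 (60278 decimal)


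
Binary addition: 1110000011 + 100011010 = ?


Align and add column by column (LSB to MSB, carry propagating):
  01110000011
+ 00100011010
  -----------
  col 0: 1 + 0 + 0 (carry in) = 1 → bit 1, carry out 0
  col 1: 1 + 1 + 0 (carry in) = 2 → bit 0, carry out 1
  col 2: 0 + 0 + 1 (carry in) = 1 → bit 1, carry out 0
  col 3: 0 + 1 + 0 (carry in) = 1 → bit 1, carry out 0
  col 4: 0 + 1 + 0 (carry in) = 1 → bit 1, carry out 0
  col 5: 0 + 0 + 0 (carry in) = 0 → bit 0, carry out 0
  col 6: 0 + 0 + 0 (carry in) = 0 → bit 0, carry out 0
  col 7: 1 + 0 + 0 (carry in) = 1 → bit 1, carry out 0
  col 8: 1 + 1 + 0 (carry in) = 2 → bit 0, carry out 1
  col 9: 1 + 0 + 1 (carry in) = 2 → bit 0, carry out 1
  col 10: 0 + 0 + 1 (carry in) = 1 → bit 1, carry out 0
Reading bits MSB→LSB: 10010011101
Strip leading zeros: 10010011101
= 10010011101


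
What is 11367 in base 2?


Divide by 2 repeatedly:
11367 ÷ 2 = 5683 remainder 1
5683 ÷ 2 = 2841 remainder 1
2841 ÷ 2 = 1420 remainder 1
1420 ÷ 2 = 710 remainder 0
710 ÷ 2 = 355 remainder 0
355 ÷ 2 = 177 remainder 1
177 ÷ 2 = 88 remainder 1
88 ÷ 2 = 44 remainder 0
44 ÷ 2 = 22 remainder 0
22 ÷ 2 = 11 remainder 0
11 ÷ 2 = 5 remainder 1
5 ÷ 2 = 2 remainder 1
2 ÷ 2 = 1 remainder 0
1 ÷ 2 = 0 remainder 1
Reading remainders bottom-up:
= 10110001100111


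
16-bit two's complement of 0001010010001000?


Original: 0001010010001000
Step 1 - Invert all bits: 1110101101110111
Step 2 - Add 1: 1110101101110111 + 1
= 1110101101111000 (represents -5256)


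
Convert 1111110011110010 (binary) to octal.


Group into 3-bit groups: 001111110011110010
  001 = 1
  111 = 7
  110 = 6
  011 = 3
  110 = 6
  010 = 2
= 0o176362


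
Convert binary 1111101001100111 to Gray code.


Binary: 1111101001100111
Gray code: G = B XOR (B >> 1)
B >> 1 = 0111110100110011
1111101001100111 XOR 0111110100110011:
  1 XOR 0 = 1
  1 XOR 1 = 0
  1 XOR 1 = 0
  1 XOR 1 = 0
  1 XOR 1 = 0
  0 XOR 1 = 1
  1 XOR 0 = 1
  0 XOR 1 = 1
  0 XOR 0 = 0
  1 XOR 0 = 1
  1 XOR 1 = 0
  0 XOR 1 = 1
  0 XOR 0 = 0
  1 XOR 0 = 1
  1 XOR 1 = 0
  1 XOR 1 = 0
= 1000011101010100


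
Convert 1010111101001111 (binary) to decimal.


Positional values:
Bit 0: 1 × 2^0 = 1
Bit 1: 1 × 2^1 = 2
Bit 2: 1 × 2^2 = 4
Bit 3: 1 × 2^3 = 8
Bit 6: 1 × 2^6 = 64
Bit 8: 1 × 2^8 = 256
Bit 9: 1 × 2^9 = 512
Bit 10: 1 × 2^10 = 1024
Bit 11: 1 × 2^11 = 2048
Bit 13: 1 × 2^13 = 8192
Bit 15: 1 × 2^15 = 32768
Sum = 1 + 2 + 4 + 8 + 64 + 256 + 512 + 1024 + 2048 + 8192 + 32768
= 44879


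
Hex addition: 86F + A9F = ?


Align and add column by column (LSB to MSB, each column mod 16 with carry):
  086F
+ 0A9F
  ----
  col 0: F(15) + F(15) + 0 (carry in) = 30 → E(14), carry out 1
  col 1: 6(6) + 9(9) + 1 (carry in) = 16 → 0(0), carry out 1
  col 2: 8(8) + A(10) + 1 (carry in) = 19 → 3(3), carry out 1
  col 3: 0(0) + 0(0) + 1 (carry in) = 1 → 1(1), carry out 0
Reading digits MSB→LSB: 130E
Strip leading zeros: 130E
= 0x130E
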